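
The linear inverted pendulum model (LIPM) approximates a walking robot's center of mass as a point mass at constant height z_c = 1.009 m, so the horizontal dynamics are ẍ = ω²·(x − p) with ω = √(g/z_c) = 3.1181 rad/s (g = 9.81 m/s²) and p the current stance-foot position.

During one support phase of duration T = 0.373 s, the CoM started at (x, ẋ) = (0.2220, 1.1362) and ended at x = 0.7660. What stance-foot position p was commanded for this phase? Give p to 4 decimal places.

p = 0.1982

ωT = 3.1181·0.373 = 1.163051; cosh(ωT) = 1.756106, sinh(ωT) = 1.443575
x(T) = p + (x₀−p)·cosh(ωT) + (ẋ₀/ω)·sinh(ωT) ⇒ p·(1 − cosh) = x(T) − x₀·cosh − (ẋ₀/ω)·sinh
numerator   = 0.7660 − (0.2220)·1.756106 − (1.1362/3.1181)·1.443575 = -0.149878
denominator = 1 − 1.756106 = -0.756106
p = -0.149878 / -0.756106 = 0.1982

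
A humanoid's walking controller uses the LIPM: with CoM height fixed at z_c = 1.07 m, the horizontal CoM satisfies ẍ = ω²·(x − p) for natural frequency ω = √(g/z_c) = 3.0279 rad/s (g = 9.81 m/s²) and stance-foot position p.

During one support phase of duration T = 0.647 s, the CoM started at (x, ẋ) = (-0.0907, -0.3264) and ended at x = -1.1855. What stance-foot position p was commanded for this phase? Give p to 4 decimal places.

ωT = 3.0279·0.647 = 1.959051; cosh(ωT) = 3.616794, sinh(ωT) = 3.475802
x(T) = p + (x₀−p)·cosh(ωT) + (ẋ₀/ω)·sinh(ωT) ⇒ p·(1 − cosh) = x(T) − x₀·cosh − (ẋ₀/ω)·sinh
numerator   = -1.1855 − (-0.0907)·3.616794 − (-0.3264/3.0279)·3.475802 = -0.482774
denominator = 1 − 3.616794 = -2.616794
p = -0.482774 / -2.616794 = 0.1845

p = 0.1845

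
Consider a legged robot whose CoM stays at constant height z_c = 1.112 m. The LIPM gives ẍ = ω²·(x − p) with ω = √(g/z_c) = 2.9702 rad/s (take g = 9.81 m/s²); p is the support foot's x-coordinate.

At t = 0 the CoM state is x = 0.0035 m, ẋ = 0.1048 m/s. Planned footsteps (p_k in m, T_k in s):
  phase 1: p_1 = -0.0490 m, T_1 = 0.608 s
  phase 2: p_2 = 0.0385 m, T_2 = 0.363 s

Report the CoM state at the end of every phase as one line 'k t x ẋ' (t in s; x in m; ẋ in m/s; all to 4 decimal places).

phase 1: p=-0.0490, T=0.608, ωT=1.805882, cosh=3.124832, sinh=2.960502; start (x,ẋ)=(0.003500, 0.104800) → end (x,ẋ)=(0.219511, 0.789130)
phase 2: p=0.0385, T=0.363, ωT=1.078183, cosh=1.639773, sinh=1.299560; start (x,ẋ)=(0.219511, 0.789130) → end (x,ẋ)=(0.680588, 1.992689)

1 0.6080 0.2195 0.7891
2 0.9710 0.6806 1.9927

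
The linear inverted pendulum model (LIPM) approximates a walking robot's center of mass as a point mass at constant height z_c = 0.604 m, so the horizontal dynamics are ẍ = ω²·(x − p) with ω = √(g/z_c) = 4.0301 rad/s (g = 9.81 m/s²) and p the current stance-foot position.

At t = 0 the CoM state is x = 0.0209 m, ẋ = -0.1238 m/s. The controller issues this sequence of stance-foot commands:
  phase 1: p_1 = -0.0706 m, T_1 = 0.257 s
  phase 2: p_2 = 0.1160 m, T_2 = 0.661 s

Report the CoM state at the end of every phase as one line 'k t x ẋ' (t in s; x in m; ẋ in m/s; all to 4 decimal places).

1 0.2570 0.0367 0.2576
2 0.9180 0.0007 -0.4244

phase 1: p=-0.0706, T=0.257, ωT=1.035736, cosh=1.586072, sinh=1.231106; start (x,ẋ)=(0.020900, -0.123800) → end (x,ẋ)=(0.036707, 0.257620)
phase 2: p=0.1160, T=0.661, ωT=2.663896, cosh=7.210887, sinh=7.141211; start (x,ẋ)=(0.036707, 0.257620) → end (x,ẋ)=(0.000724, -0.424357)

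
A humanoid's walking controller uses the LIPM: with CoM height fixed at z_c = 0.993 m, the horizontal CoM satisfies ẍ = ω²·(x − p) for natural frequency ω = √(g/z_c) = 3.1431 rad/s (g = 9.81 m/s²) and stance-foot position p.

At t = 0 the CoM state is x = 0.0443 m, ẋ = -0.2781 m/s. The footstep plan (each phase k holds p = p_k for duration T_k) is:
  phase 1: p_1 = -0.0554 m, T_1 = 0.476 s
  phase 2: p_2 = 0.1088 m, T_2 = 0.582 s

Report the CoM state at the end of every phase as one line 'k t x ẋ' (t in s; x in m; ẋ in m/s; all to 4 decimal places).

phase 1: p=-0.0554, T=0.476, ωT=1.496116, cosh=2.344156, sinh=2.120158; start (x,ẋ)=(0.044300, -0.278100) → end (x,ẋ)=(-0.009278, 0.012478)
phase 2: p=0.1088, T=0.582, ωT=1.829284, cosh=3.194977, sinh=3.034449; start (x,ẋ)=(-0.009278, 0.012478) → end (x,ẋ)=(-0.256411, -1.086313)

1 0.4760 -0.0093 0.0125
2 1.0580 -0.2564 -1.0863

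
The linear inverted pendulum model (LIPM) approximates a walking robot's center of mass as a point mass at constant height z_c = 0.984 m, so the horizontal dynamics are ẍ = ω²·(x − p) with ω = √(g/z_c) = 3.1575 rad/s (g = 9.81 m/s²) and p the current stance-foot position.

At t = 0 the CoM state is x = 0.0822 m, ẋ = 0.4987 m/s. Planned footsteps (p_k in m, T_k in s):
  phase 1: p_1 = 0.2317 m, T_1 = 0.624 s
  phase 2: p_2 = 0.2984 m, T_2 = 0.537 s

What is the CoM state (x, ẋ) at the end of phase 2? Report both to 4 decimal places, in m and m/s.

phase 1: p=0.2317, T=0.624, ωT=1.970280, cosh=3.656051, sinh=3.516633; start (x,ẋ)=(0.082200, 0.498700) → end (x,ẋ)=(0.240542, 0.163259)
phase 2: p=0.2984, T=0.537, ωT=1.695578, cosh=2.816643, sinh=2.633150; start (x,ẋ)=(0.240542, 0.163259) → end (x,ẋ)=(0.271583, -0.021195)

x = 0.2716, ẋ = -0.0212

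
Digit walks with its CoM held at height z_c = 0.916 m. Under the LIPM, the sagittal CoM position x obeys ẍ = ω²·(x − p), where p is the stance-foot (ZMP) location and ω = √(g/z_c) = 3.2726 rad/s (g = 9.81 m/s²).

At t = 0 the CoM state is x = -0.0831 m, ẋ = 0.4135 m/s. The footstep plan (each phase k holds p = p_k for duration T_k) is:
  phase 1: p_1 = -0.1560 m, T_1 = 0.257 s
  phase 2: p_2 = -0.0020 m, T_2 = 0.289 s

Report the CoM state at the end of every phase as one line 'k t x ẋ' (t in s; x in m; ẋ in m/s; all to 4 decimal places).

phase 1: p=-0.1560, T=0.257, ωT=0.841058, cosh=1.375037, sinh=0.943783; start (x,ẋ)=(-0.083100, 0.413500) → end (x,ẋ)=(0.063489, 0.793738)
phase 2: p=-0.0020, T=0.289, ωT=0.945781, cosh=1.481600, sinh=1.093224; start (x,ẋ)=(0.063489, 0.793738) → end (x,ẋ)=(0.360180, 1.410302)

1 0.2570 0.0635 0.7937
2 0.5460 0.3602 1.4103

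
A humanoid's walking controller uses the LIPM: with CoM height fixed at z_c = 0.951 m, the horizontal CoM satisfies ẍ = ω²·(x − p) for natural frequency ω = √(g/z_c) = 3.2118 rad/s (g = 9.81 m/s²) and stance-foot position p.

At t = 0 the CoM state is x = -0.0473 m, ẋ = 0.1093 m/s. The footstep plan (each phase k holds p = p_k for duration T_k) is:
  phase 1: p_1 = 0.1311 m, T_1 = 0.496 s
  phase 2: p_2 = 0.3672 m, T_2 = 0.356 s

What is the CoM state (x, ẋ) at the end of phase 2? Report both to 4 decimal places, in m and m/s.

x = -1.1616, ẋ = -4.6244

phase 1: p=0.1311, T=0.496, ωT=1.593053, cosh=2.561023, sinh=2.357719; start (x,ẋ)=(-0.047300, 0.109300) → end (x,ẋ)=(-0.245552, -1.071018)
phase 2: p=0.3672, T=0.356, ωT=1.143401, cosh=1.728077, sinh=1.409343; start (x,ẋ)=(-0.245552, -1.071018) → end (x,ẋ)=(-1.161646, -4.624439)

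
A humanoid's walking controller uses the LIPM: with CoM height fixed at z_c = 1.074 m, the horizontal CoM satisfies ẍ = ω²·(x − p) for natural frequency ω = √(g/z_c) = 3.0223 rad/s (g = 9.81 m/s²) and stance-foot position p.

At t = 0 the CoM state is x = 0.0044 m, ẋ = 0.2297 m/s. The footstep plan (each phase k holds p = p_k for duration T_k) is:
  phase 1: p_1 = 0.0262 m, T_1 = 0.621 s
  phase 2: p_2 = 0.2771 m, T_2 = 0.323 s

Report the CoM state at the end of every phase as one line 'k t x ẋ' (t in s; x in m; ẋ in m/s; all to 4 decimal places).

1 0.6210 0.1958 0.5577
2 0.9440 0.3640 0.5653

phase 1: p=0.0262, T=0.621, ωT=1.876848, cosh=3.342977, sinh=3.189905; start (x,ẋ)=(0.004400, 0.229700) → end (x,ẋ)=(0.195761, 0.557711)
phase 2: p=0.2771, T=0.323, ωT=0.976203, cosh=1.515549, sinh=1.138810; start (x,ẋ)=(0.195761, 0.557711) → end (x,ẋ)=(0.363974, 0.565285)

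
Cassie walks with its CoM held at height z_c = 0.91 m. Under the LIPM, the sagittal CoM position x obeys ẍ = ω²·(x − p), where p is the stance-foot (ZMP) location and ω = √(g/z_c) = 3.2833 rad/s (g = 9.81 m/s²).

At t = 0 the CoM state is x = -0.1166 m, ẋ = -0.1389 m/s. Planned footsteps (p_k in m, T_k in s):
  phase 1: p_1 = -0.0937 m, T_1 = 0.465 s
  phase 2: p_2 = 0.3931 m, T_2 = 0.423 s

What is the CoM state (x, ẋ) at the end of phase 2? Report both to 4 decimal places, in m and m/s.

phase 1: p=-0.0937, T=0.465, ωT=1.526735, cosh=2.410182, sinh=2.192938; start (x,ẋ)=(-0.116600, -0.138900) → end (x,ẋ)=(-0.241665, -0.499656)
phase 2: p=0.3931, T=0.423, ωT=1.388836, cosh=2.129772, sinh=1.880407; start (x,ẋ)=(-0.241665, -0.499656) → end (x,ẋ)=(-1.244968, -4.983157)

x = -1.2450, ẋ = -4.9832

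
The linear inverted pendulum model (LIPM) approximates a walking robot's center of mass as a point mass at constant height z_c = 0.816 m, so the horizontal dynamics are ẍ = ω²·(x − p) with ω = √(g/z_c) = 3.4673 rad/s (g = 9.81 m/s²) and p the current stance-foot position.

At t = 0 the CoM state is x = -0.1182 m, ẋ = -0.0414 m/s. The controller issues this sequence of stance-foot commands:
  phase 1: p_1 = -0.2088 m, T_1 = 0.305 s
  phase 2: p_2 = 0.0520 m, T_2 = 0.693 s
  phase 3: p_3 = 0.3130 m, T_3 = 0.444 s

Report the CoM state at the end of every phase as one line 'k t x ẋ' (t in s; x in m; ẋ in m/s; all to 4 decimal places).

phase 1: p=-0.2088, T=0.305, ωT=1.057526, cosh=1.613277, sinh=1.265963; start (x,ẋ)=(-0.118200, -0.041400) → end (x,ẋ)=(-0.077753, 0.330897)
phase 2: p=0.0520, T=0.693, ωT=2.402839, cosh=5.572488, sinh=5.482027; start (x,ẋ)=(-0.077753, 0.330897) → end (x,ẋ)=(-0.147877, -0.622403)
phase 3: p=0.3130, T=0.444, ωT=1.539481, cosh=2.438332, sinh=2.223839; start (x,ẋ)=(-0.147877, -0.622403) → end (x,ẋ)=(-1.209964, -5.071316)

1 0.3050 -0.0778 0.3309
2 0.9980 -0.1479 -0.6224
3 1.4420 -1.2100 -5.0713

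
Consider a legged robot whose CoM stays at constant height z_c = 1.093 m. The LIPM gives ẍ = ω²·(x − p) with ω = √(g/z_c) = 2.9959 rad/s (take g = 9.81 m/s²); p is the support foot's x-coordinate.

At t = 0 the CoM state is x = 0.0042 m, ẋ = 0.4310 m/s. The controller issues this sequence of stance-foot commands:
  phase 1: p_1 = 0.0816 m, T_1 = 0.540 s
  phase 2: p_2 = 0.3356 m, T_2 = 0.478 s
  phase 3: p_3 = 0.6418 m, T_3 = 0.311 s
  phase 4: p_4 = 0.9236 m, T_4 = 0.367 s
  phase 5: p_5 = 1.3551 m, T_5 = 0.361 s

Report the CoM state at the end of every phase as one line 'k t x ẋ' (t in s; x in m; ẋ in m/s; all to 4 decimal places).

phase 1: p=0.0816, T=0.540, ωT=1.617786, cosh=2.620126, sinh=2.421789; start (x,ẋ)=(0.004200, 0.431000) → end (x,ẋ)=(0.227209, 0.567704)
phase 2: p=0.3356, T=0.478, ωT=1.432040, cosh=2.213027, sinh=1.974206; start (x,ẋ)=(0.227209, 0.567704) → end (x,ẋ)=(0.469826, 0.615261)
phase 3: p=0.6418, T=0.311, ωT=0.931725, cosh=1.466379, sinh=1.072505; start (x,ẋ)=(0.469826, 0.615261) → end (x,ẋ)=(0.609879, 0.349634)
phase 4: p=0.9236, T=0.367, ωT=1.099495, cosh=1.667845, sinh=1.334806; start (x,ẋ)=(0.609879, 0.349634) → end (x,ẋ)=(0.556140, -0.671417)
phase 5: p=1.3551, T=0.361, ωT=1.081520, cosh=1.644119, sinh=1.305039; start (x,ẋ)=(0.556140, -0.671417) → end (x,ẋ)=(-0.250961, -4.227639)

1 0.5400 0.2272 0.5677
2 1.0180 0.4698 0.6153
3 1.3290 0.6099 0.3496
4 1.6960 0.5561 -0.6714
5 2.0570 -0.2510 -4.2276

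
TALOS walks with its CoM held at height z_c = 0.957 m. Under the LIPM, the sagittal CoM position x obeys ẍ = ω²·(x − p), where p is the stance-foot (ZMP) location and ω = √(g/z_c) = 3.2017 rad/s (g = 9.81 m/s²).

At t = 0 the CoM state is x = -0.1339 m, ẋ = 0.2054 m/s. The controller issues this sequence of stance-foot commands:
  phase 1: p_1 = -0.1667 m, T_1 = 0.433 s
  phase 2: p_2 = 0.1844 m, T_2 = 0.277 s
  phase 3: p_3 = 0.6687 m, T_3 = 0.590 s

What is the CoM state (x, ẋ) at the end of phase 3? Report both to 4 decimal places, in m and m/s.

x = -0.6856, ẋ = -4.0299

phase 1: p=-0.1667, T=0.433, ωT=1.386336, cosh=2.125078, sinh=1.875089; start (x,ẋ)=(-0.133900, 0.205400) → end (x,ẋ)=(0.023296, 0.633405)
phase 2: p=0.1844, T=0.277, ωT=0.886871, cosh=1.419732, sinh=1.007790; start (x,ẋ)=(0.023296, 0.633405) → end (x,ẋ)=(0.155050, 0.379441)
phase 3: p=0.6687, T=0.590, ωT=1.889003, cosh=3.381997, sinh=3.230775; start (x,ẋ)=(0.155050, 0.379441) → end (x,ẋ)=(-0.685576, -4.029911)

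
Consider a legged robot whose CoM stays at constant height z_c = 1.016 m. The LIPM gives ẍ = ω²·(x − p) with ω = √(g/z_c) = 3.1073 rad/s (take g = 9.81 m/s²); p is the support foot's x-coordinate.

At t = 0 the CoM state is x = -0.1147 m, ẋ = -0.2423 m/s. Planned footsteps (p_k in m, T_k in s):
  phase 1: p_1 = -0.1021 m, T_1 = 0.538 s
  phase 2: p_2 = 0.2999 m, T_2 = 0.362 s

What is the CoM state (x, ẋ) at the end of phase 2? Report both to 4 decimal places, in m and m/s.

phase 1: p=-0.1021, T=0.538, ωT=1.671727, cosh=2.754637, sinh=2.566715; start (x,ẋ)=(-0.114700, -0.242300) → end (x,ẋ)=(-0.336955, -0.767941)
phase 2: p=0.2999, T=0.362, ωT=1.124843, cosh=1.702218, sinh=1.377514; start (x,ẋ)=(-0.336955, -0.767941) → end (x,ẋ)=(-1.124606, -4.033164)

x = -1.1246, ẋ = -4.0332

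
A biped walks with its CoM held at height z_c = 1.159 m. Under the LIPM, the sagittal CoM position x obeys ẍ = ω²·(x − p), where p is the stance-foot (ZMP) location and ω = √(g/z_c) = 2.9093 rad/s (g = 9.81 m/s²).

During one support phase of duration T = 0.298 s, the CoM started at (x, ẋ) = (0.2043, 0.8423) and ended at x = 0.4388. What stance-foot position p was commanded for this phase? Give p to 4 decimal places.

ωT = 2.9093·0.298 = 0.866971; cosh(ωT) = 1.399958, sinh(ωT) = 0.979735
x(T) = p + (x₀−p)·cosh(ωT) + (ẋ₀/ω)·sinh(ωT) ⇒ p·(1 − cosh) = x(T) − x₀·cosh − (ẋ₀/ω)·sinh
numerator   = 0.4388 − (0.2043)·1.399958 − (0.8423/2.9093)·0.979735 = -0.130864
denominator = 1 − 1.399958 = -0.399958
p = -0.130864 / -0.399958 = 0.3272

p = 0.3272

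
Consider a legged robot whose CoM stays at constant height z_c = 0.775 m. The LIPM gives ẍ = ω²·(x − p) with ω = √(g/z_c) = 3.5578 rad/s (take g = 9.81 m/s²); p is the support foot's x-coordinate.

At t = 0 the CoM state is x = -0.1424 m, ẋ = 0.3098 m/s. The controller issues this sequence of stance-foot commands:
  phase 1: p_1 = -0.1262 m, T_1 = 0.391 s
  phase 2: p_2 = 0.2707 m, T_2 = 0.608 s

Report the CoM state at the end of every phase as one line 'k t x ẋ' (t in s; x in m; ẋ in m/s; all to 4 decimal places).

1 0.3910 0.0034 0.5525
2 0.9990 -0.2408 -1.6471

phase 1: p=-0.1262, T=0.391, ωT=1.391100, cosh=2.134035, sinh=1.885233; start (x,ẋ)=(-0.142400, 0.309800) → end (x,ẋ)=(0.003388, 0.552466)
phase 2: p=0.2707, T=0.608, ωT=2.163142, cosh=4.406696, sinh=4.291733; start (x,ẋ)=(0.003388, 0.552466) → end (x,ẋ)=(-0.240831, -1.647075)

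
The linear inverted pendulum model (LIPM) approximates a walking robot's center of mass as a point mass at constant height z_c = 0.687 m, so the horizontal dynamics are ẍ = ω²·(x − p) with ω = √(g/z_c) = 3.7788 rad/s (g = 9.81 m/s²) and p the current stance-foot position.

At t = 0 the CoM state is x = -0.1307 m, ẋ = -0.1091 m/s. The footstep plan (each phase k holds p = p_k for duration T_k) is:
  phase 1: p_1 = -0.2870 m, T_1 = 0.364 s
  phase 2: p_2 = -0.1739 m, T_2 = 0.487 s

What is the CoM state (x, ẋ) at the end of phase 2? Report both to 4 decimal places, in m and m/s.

x = 1.0526, ẋ = 4.6744

phase 1: p=-0.2870, T=0.364, ωT=1.375483, cosh=2.104853, sinh=1.852135; start (x,ẋ)=(-0.130700, -0.109100) → end (x,ẋ)=(-0.011486, 0.864281)
phase 2: p=-0.1739, T=0.487, ωT=1.840276, cosh=3.228524, sinh=3.069750; start (x,ẋ)=(-0.011486, 0.864281) → end (x,ẋ)=(1.052567, 4.674353)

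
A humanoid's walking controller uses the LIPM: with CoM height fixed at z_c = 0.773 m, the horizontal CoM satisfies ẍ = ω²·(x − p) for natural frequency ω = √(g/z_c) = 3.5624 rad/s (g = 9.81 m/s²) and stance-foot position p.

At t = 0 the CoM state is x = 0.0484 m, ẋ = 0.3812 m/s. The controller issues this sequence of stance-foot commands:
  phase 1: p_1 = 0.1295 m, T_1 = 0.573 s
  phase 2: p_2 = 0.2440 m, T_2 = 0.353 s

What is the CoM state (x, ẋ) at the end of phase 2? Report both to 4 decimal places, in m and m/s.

x = 0.3737, ẋ = 0.6027

phase 1: p=0.1295, T=0.573, ωT=2.041255, cosh=3.915067, sinh=3.785201; start (x,ẋ)=(0.048400, 0.381200) → end (x,ẋ)=(0.217029, 0.398839)
phase 2: p=0.2440, T=0.353, ωT=1.257527, cosh=1.900535, sinh=1.616179; start (x,ẋ)=(0.217029, 0.398839) → end (x,ẋ)=(0.373685, 0.602724)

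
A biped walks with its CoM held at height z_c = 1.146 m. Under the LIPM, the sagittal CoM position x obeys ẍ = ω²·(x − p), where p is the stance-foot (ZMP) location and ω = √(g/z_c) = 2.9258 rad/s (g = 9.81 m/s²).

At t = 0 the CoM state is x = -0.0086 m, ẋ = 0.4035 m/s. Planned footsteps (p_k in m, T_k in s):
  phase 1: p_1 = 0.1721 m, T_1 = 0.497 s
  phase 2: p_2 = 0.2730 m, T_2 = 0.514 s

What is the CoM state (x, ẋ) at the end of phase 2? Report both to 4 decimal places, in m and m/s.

phase 1: p=0.1721, T=0.497, ωT=1.454123, cosh=2.257166, sinh=2.023560; start (x,ẋ)=(-0.008600, 0.403500) → end (x,ẋ)=(0.043301, -0.159074)
phase 2: p=0.2730, T=0.514, ωT=1.503861, cosh=2.360649, sinh=2.138378; start (x,ẋ)=(0.043301, -0.159074) → end (x,ẋ)=(-0.385500, -1.812620)

x = -0.3855, ẋ = -1.8126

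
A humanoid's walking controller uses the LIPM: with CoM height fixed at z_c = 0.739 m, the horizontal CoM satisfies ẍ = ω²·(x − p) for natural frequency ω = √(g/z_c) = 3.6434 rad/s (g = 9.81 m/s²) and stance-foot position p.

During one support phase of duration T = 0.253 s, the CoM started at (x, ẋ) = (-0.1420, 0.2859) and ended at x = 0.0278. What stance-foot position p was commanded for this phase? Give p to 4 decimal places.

ωT = 3.6434·0.253 = 0.921780; cosh(ωT) = 1.455786, sinh(ωT) = 1.057976
x(T) = p + (x₀−p)·cosh(ωT) + (ẋ₀/ω)·sinh(ωT) ⇒ p·(1 − cosh) = x(T) − x₀·cosh − (ẋ₀/ω)·sinh
numerator   = 0.0278 − (-0.1420)·1.455786 − (0.2859/3.6434)·1.057976 = 0.151502
denominator = 1 − 1.455786 = -0.455786
p = 0.151502 / -0.455786 = -0.3324

p = -0.3324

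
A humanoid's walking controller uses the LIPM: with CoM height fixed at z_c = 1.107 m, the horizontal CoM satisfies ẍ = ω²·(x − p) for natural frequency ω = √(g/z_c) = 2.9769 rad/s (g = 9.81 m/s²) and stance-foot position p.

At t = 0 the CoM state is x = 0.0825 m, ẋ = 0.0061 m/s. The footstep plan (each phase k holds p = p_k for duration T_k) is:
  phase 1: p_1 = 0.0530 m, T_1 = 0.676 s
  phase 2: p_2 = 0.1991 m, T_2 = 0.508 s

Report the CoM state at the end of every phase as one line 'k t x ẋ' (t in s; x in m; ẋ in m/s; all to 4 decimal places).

1 0.6760 0.1728 0.3458
2 1.1840 0.3874 0.6540

phase 1: p=0.0530, T=0.676, ωT=2.012384, cosh=3.807402, sinh=3.673732; start (x,ẋ)=(0.082500, 0.006100) → end (x,ẋ)=(0.172846, 0.345847)
phase 2: p=0.1991, T=0.508, ωT=1.512265, cosh=2.378703, sinh=2.158293; start (x,ẋ)=(0.172846, 0.345847) → end (x,ẋ)=(0.387394, 0.653986)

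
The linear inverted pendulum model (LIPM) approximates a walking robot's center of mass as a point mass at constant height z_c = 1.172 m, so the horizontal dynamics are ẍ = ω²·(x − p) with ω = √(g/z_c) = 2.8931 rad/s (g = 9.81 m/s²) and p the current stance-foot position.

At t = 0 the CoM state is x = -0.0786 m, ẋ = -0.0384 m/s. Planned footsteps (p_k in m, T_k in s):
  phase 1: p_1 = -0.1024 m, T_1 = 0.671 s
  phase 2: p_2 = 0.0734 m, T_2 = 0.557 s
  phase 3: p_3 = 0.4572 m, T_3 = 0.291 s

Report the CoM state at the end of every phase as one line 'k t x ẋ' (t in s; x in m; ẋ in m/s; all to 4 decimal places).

1 0.6710 -0.0631 0.0984
2 1.2280 -0.2003 -0.6933
3 1.5190 -0.6738 -2.7512

phase 1: p=-0.1024, T=0.671, ωT=1.941270, cosh=3.555558, sinh=3.412037; start (x,ẋ)=(-0.078600, -0.038400) → end (x,ẋ)=(-0.063066, 0.098405)
phase 2: p=0.0734, T=0.557, ωT=1.611457, cosh=2.604850, sinh=2.405254; start (x,ẋ)=(-0.063066, 0.098405) → end (x,ẋ)=(-0.200261, -0.693284)
phase 3: p=0.4572, T=0.291, ωT=0.841892, cosh=1.375824, sinh=0.944930; start (x,ẋ)=(-0.200261, -0.693284) → end (x,ẋ)=(-0.673787, -2.751188)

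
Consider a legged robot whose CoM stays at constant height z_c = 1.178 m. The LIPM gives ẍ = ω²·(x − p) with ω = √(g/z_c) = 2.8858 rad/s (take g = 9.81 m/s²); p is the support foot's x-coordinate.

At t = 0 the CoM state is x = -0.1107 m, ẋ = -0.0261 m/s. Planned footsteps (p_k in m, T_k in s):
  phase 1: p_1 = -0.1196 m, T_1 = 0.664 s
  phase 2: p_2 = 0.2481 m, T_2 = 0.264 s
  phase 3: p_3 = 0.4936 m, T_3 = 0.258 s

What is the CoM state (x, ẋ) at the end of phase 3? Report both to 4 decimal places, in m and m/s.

x = -0.6951, ẋ = -2.8602

phase 1: p=-0.1196, T=0.664, ωT=1.916171, cosh=3.471031, sinh=3.323861; start (x,ẋ)=(-0.110700, -0.026100) → end (x,ẋ)=(-0.118770, -0.005225)
phase 2: p=0.2481, T=0.264, ωT=0.761851, cosh=1.304520, sinh=0.837718; start (x,ẋ)=(-0.118770, -0.005225) → end (x,ẋ)=(-0.232006, -0.893719)
phase 3: p=0.4936, T=0.258, ωT=0.744536, cosh=1.290210, sinh=0.815255; start (x,ẋ)=(-0.232006, -0.893719) → end (x,ẋ)=(-0.695065, -2.860192)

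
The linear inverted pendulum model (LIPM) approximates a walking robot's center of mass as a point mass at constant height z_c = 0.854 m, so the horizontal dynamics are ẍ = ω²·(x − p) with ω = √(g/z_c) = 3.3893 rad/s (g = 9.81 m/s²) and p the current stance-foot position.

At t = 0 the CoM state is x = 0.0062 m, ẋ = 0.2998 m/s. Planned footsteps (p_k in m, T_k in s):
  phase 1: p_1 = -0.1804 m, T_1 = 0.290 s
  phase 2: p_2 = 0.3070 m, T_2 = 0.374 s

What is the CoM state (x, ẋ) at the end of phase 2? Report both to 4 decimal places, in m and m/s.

phase 1: p=-0.1804, T=0.290, ωT=0.982897, cosh=1.523206, sinh=1.148980; start (x,ẋ)=(0.006200, 0.299800) → end (x,ẋ)=(0.205463, 1.183322)
phase 2: p=0.3070, T=0.374, ωT=1.267598, cosh=1.916909, sinh=1.635402; start (x,ẋ)=(0.205463, 1.183322) → end (x,ẋ)=(0.683339, 1.705515)

x = 0.6833, ẋ = 1.7055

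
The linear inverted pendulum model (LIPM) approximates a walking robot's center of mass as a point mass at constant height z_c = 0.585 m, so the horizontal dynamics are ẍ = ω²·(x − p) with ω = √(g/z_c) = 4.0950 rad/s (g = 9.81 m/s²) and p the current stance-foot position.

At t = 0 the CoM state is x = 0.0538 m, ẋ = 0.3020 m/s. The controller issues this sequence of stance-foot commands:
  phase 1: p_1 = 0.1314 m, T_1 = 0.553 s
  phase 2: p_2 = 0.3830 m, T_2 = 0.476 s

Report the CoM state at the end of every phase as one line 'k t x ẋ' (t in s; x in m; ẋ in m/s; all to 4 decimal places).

1 0.5530 0.1050 -0.0437
2 1.0290 -0.6498 -4.0733

phase 1: p=0.1314, T=0.553, ωT=2.264535, cosh=4.865263, sinh=4.761384; start (x,ẋ)=(0.053800, 0.302000) → end (x,ẋ)=(0.105000, -0.043725)
phase 2: p=0.3830, T=0.476, ωT=1.949220, cosh=3.582796, sinh=3.440411; start (x,ẋ)=(0.105000, -0.043725) → end (x,ẋ)=(-0.649752, -4.073251)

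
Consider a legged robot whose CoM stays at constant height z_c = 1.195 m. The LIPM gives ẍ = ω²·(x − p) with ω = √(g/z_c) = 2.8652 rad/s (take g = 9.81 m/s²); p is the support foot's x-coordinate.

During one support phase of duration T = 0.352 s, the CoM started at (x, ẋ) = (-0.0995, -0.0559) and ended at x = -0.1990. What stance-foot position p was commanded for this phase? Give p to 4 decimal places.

ωT = 2.8652·0.352 = 1.008550; cosh(ωT) = 1.553186, sinh(ωT) = 1.188438
x(T) = p + (x₀−p)·cosh(ωT) + (ẋ₀/ω)·sinh(ωT) ⇒ p·(1 − cosh) = x(T) − x₀·cosh − (ẋ₀/ω)·sinh
numerator   = -0.1990 − (-0.0995)·1.553186 − (-0.0559/2.8652)·1.188438 = -0.021272
denominator = 1 − 1.553186 = -0.553186
p = -0.021272 / -0.553186 = 0.0385

p = 0.0385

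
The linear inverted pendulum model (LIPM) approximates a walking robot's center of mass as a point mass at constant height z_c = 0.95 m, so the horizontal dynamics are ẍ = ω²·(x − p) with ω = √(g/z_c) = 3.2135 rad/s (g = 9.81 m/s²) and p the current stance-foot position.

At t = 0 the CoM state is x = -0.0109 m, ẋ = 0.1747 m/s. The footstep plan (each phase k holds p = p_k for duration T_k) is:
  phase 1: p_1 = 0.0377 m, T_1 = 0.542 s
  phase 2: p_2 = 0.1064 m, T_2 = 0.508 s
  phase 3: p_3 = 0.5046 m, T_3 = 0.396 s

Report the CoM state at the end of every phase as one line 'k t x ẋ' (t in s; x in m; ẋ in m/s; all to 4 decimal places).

1 0.5420 0.0451 0.0818
2 1.0500 0.0063 -0.2671
3 1.4460 -0.5913 -3.1479

phase 1: p=0.0377, T=0.542, ωT=1.741717, cosh=2.941177, sinh=2.765957; start (x,ẋ)=(-0.010900, 0.174700) → end (x,ẋ)=(0.045128, 0.081847)
phase 2: p=0.1064, T=0.508, ωT=1.632458, cosh=2.655942, sinh=2.460493; start (x,ẋ)=(0.045128, 0.081847) → end (x,ẋ)=(0.006334, -0.267081)
phase 3: p=0.5046, T=0.396, ωT=1.272546, cosh=1.925024, sinh=1.644906; start (x,ẋ)=(0.006334, -0.267081) → end (x,ẋ)=(-0.591285, -3.147921)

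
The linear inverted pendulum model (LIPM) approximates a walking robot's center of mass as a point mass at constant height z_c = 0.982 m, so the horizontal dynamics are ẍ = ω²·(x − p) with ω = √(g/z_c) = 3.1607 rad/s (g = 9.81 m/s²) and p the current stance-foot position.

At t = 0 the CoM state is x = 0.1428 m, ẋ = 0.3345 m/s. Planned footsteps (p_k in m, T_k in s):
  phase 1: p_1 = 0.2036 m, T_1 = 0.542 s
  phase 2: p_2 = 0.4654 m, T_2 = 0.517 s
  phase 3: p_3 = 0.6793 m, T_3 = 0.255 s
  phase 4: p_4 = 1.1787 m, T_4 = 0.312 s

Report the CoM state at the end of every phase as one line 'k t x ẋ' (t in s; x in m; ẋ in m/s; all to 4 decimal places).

1 0.5420 0.3135 0.4422
2 1.0590 0.4060 -0.0076
3 1.3140 0.3102 -0.7842
4 1.6260 -0.4337 -4.3649

phase 1: p=0.2036, T=0.542, ωT=1.713099, cosh=2.863215, sinh=2.682909; start (x,ẋ)=(0.142800, 0.334500) → end (x,ẋ)=(0.313451, 0.442169)
phase 2: p=0.4654, T=0.517, ωT=1.634082, cosh=2.659941, sinh=2.464810; start (x,ẋ)=(0.313451, 0.442169) → end (x,ẋ)=(0.406043, -0.007614)
phase 3: p=0.6793, T=0.255, ωT=0.805978, cosh=1.342768, sinh=0.896118; start (x,ẋ)=(0.406043, -0.007614) → end (x,ẋ)=(0.310220, -0.784187)
phase 4: p=1.1787, T=0.312, ωT=0.986138, cosh=1.526938, sinh=1.153924; start (x,ẋ)=(0.310220, -0.784187) → end (x,ẋ)=(-0.433710, -4.364931)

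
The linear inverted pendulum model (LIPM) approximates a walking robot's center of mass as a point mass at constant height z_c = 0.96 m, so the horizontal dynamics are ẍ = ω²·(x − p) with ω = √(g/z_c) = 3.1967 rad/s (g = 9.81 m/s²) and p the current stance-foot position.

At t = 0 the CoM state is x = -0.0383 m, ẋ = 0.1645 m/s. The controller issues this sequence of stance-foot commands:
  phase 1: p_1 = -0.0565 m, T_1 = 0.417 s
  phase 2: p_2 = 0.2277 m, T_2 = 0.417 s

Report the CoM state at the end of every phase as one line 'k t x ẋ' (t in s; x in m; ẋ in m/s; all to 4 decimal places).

1 0.4170 0.0712 0.4363
2 0.8340 0.1511 0.0021

phase 1: p=-0.0565, T=0.417, ωT=1.333024, cosh=2.028086, sinh=1.764408; start (x,ẋ)=(-0.038300, 0.164500) → end (x,ẋ)=(0.071206, 0.436273)
phase 2: p=0.2277, T=0.417, ωT=1.333024, cosh=2.028086, sinh=1.764408; start (x,ẋ)=(0.071206, 0.436273) → end (x,ẋ)=(0.151117, 0.002132)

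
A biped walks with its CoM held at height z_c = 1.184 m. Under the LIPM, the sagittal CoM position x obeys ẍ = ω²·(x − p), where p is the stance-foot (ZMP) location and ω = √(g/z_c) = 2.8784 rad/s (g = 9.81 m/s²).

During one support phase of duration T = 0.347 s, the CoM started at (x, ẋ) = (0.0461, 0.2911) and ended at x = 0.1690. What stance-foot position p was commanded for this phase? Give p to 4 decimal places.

ωT = 2.8784·0.347 = 0.998805; cosh(ωT) = 1.541677, sinh(ωT) = 1.173358
x(T) = p + (x₀−p)·cosh(ωT) + (ẋ₀/ω)·sinh(ωT) ⇒ p·(1 − cosh) = x(T) − x₀·cosh − (ẋ₀/ω)·sinh
numerator   = 0.1690 − (0.0461)·1.541677 − (0.2911/2.8784)·1.173358 = -0.020736
denominator = 1 − 1.541677 = -0.541677
p = -0.020736 / -0.541677 = 0.0383

p = 0.0383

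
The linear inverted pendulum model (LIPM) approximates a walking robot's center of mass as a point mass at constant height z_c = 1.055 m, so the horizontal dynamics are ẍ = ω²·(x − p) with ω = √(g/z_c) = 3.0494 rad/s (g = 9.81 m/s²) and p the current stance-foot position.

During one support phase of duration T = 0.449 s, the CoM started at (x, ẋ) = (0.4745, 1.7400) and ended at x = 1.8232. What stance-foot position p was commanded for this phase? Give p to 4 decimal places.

ωT = 3.0494·0.449 = 1.369181; cosh(ωT) = 2.093221, sinh(ωT) = 1.838906
x(T) = p + (x₀−p)·cosh(ωT) + (ẋ₀/ω)·sinh(ωT) ⇒ p·(1 − cosh) = x(T) − x₀·cosh − (ẋ₀/ω)·sinh
numerator   = 1.8232 − (0.4745)·2.093221 − (1.7400/3.0494)·1.838906 = -0.219321
denominator = 1 − 2.093221 = -1.093221
p = -0.219321 / -1.093221 = 0.2006

p = 0.2006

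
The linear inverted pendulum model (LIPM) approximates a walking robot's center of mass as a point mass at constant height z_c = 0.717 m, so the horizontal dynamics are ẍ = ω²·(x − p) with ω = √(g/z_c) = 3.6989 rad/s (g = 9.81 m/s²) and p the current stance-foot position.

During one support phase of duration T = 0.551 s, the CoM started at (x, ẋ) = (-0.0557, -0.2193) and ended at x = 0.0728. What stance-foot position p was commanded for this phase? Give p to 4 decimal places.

p = -0.1770

ωT = 3.6989·0.551 = 2.038094; cosh(ωT) = 3.903120, sinh(ωT) = 3.772844
x(T) = p + (x₀−p)·cosh(ωT) + (ẋ₀/ω)·sinh(ωT) ⇒ p·(1 − cosh) = x(T) − x₀·cosh − (ẋ₀/ω)·sinh
numerator   = 0.0728 − (-0.0557)·3.903120 − (-0.2193/3.6989)·3.772844 = 0.513888
denominator = 1 − 3.903120 = -2.903120
p = 0.513888 / -2.903120 = -0.1770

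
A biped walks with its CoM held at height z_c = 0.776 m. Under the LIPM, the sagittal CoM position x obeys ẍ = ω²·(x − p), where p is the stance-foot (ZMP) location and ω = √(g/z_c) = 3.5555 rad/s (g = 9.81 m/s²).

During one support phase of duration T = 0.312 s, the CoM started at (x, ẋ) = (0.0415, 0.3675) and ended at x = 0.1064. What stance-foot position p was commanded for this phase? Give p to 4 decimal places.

ωT = 3.5555·0.312 = 1.109316; cosh(ωT) = 1.681034, sinh(ωT) = 1.351250
x(T) = p + (x₀−p)·cosh(ωT) + (ẋ₀/ω)·sinh(ωT) ⇒ p·(1 − cosh) = x(T) − x₀·cosh − (ẋ₀/ω)·sinh
numerator   = 0.1064 − (0.0415)·1.681034 − (0.3675/3.5555)·1.351250 = -0.103029
denominator = 1 − 1.681034 = -0.681034
p = -0.103029 / -0.681034 = 0.1513

p = 0.1513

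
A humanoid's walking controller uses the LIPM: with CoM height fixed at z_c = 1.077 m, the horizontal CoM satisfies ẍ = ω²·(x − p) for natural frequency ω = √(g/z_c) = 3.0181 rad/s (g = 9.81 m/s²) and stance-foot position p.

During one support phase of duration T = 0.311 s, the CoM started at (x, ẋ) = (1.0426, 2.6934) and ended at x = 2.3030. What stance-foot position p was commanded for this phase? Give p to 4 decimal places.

p = 0.4216

ωT = 3.0181·0.311 = 0.938629; cosh(ωT) = 1.473819, sinh(ωT) = 1.082655
x(T) = p + (x₀−p)·cosh(ωT) + (ẋ₀/ω)·sinh(ωT) ⇒ p·(1 − cosh) = x(T) − x₀·cosh − (ẋ₀/ω)·sinh
numerator   = 2.3030 − (1.0426)·1.473819 − (2.6934/3.0181)·1.082655 = -0.199782
denominator = 1 − 1.473819 = -0.473819
p = -0.199782 / -0.473819 = 0.4216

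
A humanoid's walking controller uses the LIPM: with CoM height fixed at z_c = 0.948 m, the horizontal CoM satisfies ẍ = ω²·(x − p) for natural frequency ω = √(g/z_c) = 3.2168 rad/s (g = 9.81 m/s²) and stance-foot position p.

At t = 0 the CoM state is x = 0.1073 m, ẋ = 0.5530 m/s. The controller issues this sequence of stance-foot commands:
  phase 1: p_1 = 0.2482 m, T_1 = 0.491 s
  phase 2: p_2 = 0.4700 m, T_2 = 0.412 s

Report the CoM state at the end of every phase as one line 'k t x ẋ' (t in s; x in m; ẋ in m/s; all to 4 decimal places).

1 0.4910 0.2912 0.3457
2 0.9030 0.2977 -0.3094

phase 1: p=0.2482, T=0.491, ωT=1.579449, cosh=2.529185, sinh=2.323096; start (x,ẋ)=(0.107300, 0.553000) → end (x,ẋ)=(0.291201, 0.345703)
phase 2: p=0.4700, T=0.412, ωT=1.325322, cosh=2.014556, sinh=1.748839; start (x,ẋ)=(0.291201, 0.345703) → end (x,ẋ)=(0.297744, -0.309425)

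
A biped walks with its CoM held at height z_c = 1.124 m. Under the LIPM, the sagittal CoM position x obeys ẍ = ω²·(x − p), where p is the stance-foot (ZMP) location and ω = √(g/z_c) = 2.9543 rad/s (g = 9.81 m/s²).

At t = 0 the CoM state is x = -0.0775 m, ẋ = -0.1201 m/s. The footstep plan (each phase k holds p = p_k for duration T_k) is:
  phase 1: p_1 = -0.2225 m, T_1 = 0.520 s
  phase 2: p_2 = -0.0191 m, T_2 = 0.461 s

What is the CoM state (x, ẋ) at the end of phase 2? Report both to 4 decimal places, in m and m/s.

phase 1: p=-0.2225, T=0.520, ωT=1.536236, cosh=2.431128, sinh=2.215938; start (x,ẋ)=(-0.077500, -0.120100) → end (x,ẋ)=(0.039930, 0.657271)
phase 2: p=-0.0191, T=0.461, ωT=1.361932, cosh=2.079947, sinh=1.823782; start (x,ẋ)=(0.039930, 0.657271) → end (x,ẋ)=(0.509433, 1.685141)

x = 0.5094, ẋ = 1.6851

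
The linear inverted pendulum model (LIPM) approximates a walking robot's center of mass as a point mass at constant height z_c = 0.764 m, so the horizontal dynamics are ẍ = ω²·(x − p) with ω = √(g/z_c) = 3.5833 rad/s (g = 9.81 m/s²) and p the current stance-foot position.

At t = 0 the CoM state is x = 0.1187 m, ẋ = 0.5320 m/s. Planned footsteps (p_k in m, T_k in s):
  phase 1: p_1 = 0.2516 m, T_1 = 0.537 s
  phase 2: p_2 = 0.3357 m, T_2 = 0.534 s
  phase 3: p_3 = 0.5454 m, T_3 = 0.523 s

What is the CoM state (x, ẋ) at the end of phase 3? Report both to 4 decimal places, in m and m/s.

x = 0.3421, ẋ = -0.6029

phase 1: p=0.2516, T=0.537, ωT=1.924232, cosh=3.497937, sinh=3.351949; start (x,ẋ)=(0.118700, 0.532000) → end (x,ẋ)=(0.284376, 0.264635)
phase 2: p=0.3357, T=0.534, ωT=1.913482, cosh=3.462106, sinh=3.314540; start (x,ẋ)=(0.284376, 0.264635) → end (x,ẋ)=(0.402799, 0.306625)
phase 3: p=0.5454, T=0.523, ωT=1.874066, cosh=3.334115, sinh=3.180616; start (x,ẋ)=(0.402799, 0.306625) → end (x,ẋ)=(0.342118, -0.602918)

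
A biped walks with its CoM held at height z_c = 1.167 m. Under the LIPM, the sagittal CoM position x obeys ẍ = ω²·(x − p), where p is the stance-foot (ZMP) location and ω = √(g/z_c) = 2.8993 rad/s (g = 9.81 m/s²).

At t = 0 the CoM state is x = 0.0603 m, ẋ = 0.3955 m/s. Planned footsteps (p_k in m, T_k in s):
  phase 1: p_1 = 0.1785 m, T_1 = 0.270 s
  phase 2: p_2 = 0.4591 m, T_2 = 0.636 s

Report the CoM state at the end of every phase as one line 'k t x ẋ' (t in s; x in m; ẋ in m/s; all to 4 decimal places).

phase 1: p=0.1785, T=0.270, ωT=0.782811, cosh=1.322366, sinh=0.865247; start (x,ẋ)=(0.060300, 0.395500) → end (x,ẋ)=(0.140227, 0.226478)
phase 2: p=0.4591, T=0.636, ωT=1.843955, cosh=3.239840, sinh=3.081649; start (x,ẋ)=(0.140227, 0.226478) → end (x,ẋ)=(-0.333277, -2.115262)

1 0.2700 0.1402 0.2265
2 0.9060 -0.3333 -2.1153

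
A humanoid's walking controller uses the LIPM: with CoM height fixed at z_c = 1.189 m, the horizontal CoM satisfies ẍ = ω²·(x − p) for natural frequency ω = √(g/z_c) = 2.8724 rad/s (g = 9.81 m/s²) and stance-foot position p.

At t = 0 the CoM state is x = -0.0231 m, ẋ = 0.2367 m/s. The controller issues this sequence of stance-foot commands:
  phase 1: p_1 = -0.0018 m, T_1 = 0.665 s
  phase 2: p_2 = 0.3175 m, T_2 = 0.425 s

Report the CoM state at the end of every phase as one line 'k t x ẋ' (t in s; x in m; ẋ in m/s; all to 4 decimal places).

phase 1: p=-0.0018, T=0.665, ωT=1.910146, cosh=3.451067, sinh=3.303008; start (x,ẋ)=(-0.023100, 0.236700) → end (x,ẋ)=(0.196877, 0.614782)
phase 2: p=0.3175, T=0.425, ωT=1.220770, cosh=1.842400, sinh=1.547397; start (x,ẋ)=(0.196877, 0.614782) → end (x,ẋ)=(0.426454, 0.596535)

1 0.6650 0.1969 0.6148
2 1.0900 0.4265 0.5965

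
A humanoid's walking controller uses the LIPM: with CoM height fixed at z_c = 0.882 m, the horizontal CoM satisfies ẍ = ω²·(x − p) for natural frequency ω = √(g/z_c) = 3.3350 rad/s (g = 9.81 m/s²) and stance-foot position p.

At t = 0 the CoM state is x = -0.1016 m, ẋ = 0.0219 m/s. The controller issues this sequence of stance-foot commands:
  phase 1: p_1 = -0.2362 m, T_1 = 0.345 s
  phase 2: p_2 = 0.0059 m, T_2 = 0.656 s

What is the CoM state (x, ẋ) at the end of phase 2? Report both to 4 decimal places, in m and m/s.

phase 1: p=-0.2362, T=0.345, ωT=1.150575, cosh=1.738232, sinh=1.421777; start (x,ẋ)=(-0.101600, 0.021900) → end (x,ẋ)=(0.007102, 0.676290)
phase 2: p=0.0059, T=0.656, ωT=2.187760, cosh=4.513694, sinh=4.401526; start (x,ẋ)=(0.007102, 0.676290) → end (x,ẋ)=(0.903894, 3.070219)

x = 0.9039, ẋ = 3.0702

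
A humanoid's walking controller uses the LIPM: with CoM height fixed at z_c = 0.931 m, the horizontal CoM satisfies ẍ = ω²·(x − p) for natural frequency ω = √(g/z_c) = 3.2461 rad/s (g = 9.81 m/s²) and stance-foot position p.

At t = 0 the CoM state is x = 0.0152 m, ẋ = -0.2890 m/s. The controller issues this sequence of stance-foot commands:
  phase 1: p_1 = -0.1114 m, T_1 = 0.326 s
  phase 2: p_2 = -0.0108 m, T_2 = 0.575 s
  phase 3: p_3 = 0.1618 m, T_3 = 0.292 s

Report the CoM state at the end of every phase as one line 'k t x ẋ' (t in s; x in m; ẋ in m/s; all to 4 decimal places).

phase 1: p=-0.1114, T=0.326, ωT=1.058229, cosh=1.614166, sinh=1.267096; start (x,ẋ)=(0.015200, -0.289000) → end (x,ẋ)=(-0.019856, 0.054227)
phase 2: p=-0.0108, T=0.575, ωT=1.866507, cosh=3.310169, sinh=3.155506; start (x,ẋ)=(-0.019856, 0.054227) → end (x,ẋ)=(0.011937, 0.086739)
phase 3: p=0.1618, T=0.292, ωT=0.947861, cosh=1.483877, sinh=1.096308; start (x,ẋ)=(0.011937, 0.086739) → end (x,ẋ)=(-0.031284, -0.404612)

1 0.3260 -0.0199 0.0542
2 0.9010 0.0119 0.0867
3 1.1930 -0.0313 -0.4046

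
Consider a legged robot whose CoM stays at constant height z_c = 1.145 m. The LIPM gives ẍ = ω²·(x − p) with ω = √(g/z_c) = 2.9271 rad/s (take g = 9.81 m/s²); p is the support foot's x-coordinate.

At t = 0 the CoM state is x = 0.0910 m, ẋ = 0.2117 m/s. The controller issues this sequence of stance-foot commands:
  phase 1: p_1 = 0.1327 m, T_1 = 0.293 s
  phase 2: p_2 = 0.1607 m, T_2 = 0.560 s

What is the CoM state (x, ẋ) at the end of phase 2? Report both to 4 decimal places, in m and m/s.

x = 0.2671, ẋ = 0.3549

phase 1: p=0.1327, T=0.293, ωT=0.857640, cosh=1.390876, sinh=0.966715; start (x,ẋ)=(0.091000, 0.211700) → end (x,ẋ)=(0.144617, 0.176451)
phase 2: p=0.1607, T=0.560, ωT=1.639176, cosh=2.672532, sinh=2.478392; start (x,ẋ)=(0.144617, 0.176451) → end (x,ẋ)=(0.267121, 0.354899)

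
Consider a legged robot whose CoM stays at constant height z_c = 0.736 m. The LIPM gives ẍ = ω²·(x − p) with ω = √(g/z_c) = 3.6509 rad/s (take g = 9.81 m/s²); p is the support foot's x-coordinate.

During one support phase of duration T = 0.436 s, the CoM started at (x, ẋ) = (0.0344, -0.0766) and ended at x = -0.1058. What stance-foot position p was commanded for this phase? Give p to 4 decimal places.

p = 0.0927

ωT = 3.6509·0.436 = 1.591792; cosh(ωT) = 2.558053, sinh(ωT) = 2.354493
x(T) = p + (x₀−p)·cosh(ωT) + (ẋ₀/ω)·sinh(ωT) ⇒ p·(1 − cosh) = x(T) − x₀·cosh − (ẋ₀/ω)·sinh
numerator   = -0.1058 − (0.0344)·2.558053 − (-0.0766/3.6509)·2.354493 = -0.144397
denominator = 1 − 2.558053 = -1.558053
p = -0.144397 / -1.558053 = 0.0927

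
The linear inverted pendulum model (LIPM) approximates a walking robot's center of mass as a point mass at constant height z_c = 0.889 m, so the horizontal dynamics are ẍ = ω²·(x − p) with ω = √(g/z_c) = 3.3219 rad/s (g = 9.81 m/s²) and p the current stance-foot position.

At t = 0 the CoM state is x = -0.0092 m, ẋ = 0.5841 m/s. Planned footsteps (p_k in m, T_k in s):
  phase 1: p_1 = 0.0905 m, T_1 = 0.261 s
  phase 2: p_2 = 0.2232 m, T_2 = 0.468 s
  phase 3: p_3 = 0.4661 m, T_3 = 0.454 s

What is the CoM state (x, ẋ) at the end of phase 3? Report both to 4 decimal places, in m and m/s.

phase 1: p=0.0905, T=0.261, ωT=0.867016, cosh=1.400001, sinh=0.979798; start (x,ẋ)=(-0.009200, 0.584100) → end (x,ẋ)=(0.123201, 0.493238)
phase 2: p=0.2232, T=0.468, ωT=1.554649, cosh=2.472345, sinh=2.261081; start (x,ẋ)=(0.123201, 0.493238) → end (x,ẋ)=(0.311694, 0.468352)
phase 3: p=0.4661, T=0.454, ωT=1.508143, cosh=2.369826, sinh=2.148505; start (x,ẋ)=(0.311694, 0.468352) → end (x,ẋ)=(0.403101, 0.007900)

x = 0.4031, ẋ = 0.0079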